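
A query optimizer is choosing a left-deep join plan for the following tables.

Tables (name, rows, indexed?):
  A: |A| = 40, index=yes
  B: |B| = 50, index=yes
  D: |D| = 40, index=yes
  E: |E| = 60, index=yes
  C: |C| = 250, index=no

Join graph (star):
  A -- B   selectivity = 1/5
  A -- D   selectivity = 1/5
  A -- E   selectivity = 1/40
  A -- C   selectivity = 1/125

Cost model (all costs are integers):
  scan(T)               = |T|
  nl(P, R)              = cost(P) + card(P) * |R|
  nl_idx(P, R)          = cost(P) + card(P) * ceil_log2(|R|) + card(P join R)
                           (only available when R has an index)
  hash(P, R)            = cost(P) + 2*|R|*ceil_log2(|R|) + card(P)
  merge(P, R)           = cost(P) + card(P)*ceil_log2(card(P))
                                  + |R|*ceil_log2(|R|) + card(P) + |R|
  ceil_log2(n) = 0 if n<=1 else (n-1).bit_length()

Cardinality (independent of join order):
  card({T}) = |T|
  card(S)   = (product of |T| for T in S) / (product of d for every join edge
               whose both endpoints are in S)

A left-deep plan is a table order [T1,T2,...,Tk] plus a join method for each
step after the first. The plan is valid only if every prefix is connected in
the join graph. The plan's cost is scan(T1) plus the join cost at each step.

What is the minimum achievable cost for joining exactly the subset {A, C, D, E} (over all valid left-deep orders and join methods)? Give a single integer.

Selinger DP over subsets of {A,C,D,E}:
  {A}: scan cost=40, card=40
  {D}: scan cost=40, card=40
  {E}: scan cost=60, card=60
  {C}: scan cost=250, card=250
  {AD}: card=320; try (D,hash)→560, (A,hash)→560, (D,merge)→600, (D,nl_idx)→600, (A,merge)→600, (A,nl_idx)→600 …(+2); best=560 via (D,hash)
  {AE}: card=60; try (E,nl_idx)→340, (A,nl_idx)→480, (A,hash)→600, (E,merge)→740, (A,merge)→760, (E,hash)→800 …(+2); best=340 via (E,nl_idx)
  {AC}: card=80; try (A,hash)→980, (A,nl_idx)→1830, (C,merge)→2570, (A,merge)→2780, (C,hash)→4080, (C,nl)→10040 …(+1); best=980 via (A,hash)
  {ADE}: card=480; try (D,hash)→880, (D,merge)→1040, (D,nl_idx)→1180, (E,hash)→1600, (D,nl)→2740, (E,nl_idx)→2960 …(+2); best=880 via (D,hash)
  {ACD}: card=640; try (D,hash)→1540, (D,merge)→1900, (D,nl_idx)→2100, (D,nl)→4180, (C,hash)→4880, (C,merge)→6010 …(+1); best=1540 via (D,hash)
  {ACE}: card=120; try (E,nl_idx)→1580, (E,hash)→1780, (E,merge)→2040, (C,merge)→3010, (C,hash)→4400, (E,nl)→5780 …(+1); best=1580 via (E,nl_idx)
  {ACDE}: card=960; try (D,hash)→2180, (D,merge)→2820, (E,hash)→2900, (D,nl_idx)→3260, (C,hash)→5360, (E,nl_idx)→6340 …(+5); best=2180 via (D,hash)

2180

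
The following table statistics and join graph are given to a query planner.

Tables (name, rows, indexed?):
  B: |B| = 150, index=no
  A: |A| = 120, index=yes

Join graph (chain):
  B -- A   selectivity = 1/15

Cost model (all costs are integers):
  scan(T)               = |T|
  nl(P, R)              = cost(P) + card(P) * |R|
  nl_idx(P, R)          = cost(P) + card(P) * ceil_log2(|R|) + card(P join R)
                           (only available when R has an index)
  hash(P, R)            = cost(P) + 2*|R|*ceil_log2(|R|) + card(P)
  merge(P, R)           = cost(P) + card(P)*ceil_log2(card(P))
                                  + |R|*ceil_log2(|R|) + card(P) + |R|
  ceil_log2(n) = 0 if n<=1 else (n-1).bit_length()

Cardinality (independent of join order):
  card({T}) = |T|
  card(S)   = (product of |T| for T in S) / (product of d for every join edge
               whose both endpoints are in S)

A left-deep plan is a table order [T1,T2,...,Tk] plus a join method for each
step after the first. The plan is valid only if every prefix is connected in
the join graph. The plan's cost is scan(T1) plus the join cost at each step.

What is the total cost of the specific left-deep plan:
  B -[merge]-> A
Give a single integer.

step 1: scan B: cost=150, card=150
step 2: join A via merge
    card(P join A) = 150*120/(15) = 1200
    cost = 150 + 150*8 + 120*7 + 150 + 120 = 2460

2460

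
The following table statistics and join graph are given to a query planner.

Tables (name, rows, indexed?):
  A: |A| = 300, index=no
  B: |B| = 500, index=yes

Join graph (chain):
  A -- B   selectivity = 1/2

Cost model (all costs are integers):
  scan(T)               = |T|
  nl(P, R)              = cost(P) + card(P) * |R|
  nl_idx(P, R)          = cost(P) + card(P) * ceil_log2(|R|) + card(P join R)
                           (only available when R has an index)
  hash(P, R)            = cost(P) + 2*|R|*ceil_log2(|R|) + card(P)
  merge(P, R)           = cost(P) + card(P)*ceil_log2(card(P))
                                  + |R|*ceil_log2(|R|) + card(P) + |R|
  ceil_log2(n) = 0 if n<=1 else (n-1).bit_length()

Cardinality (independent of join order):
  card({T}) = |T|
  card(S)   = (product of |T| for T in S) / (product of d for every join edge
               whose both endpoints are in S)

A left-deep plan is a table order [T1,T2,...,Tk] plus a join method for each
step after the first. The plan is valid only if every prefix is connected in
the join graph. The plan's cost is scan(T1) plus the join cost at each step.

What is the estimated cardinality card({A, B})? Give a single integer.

75000

Tables in S: A(300), B(500)
Edges inside S: A-B(d=2)
numerator = 300 * 500 = 150000
denominator = 2 = 2
card(S) = 150000 / 2 = 75000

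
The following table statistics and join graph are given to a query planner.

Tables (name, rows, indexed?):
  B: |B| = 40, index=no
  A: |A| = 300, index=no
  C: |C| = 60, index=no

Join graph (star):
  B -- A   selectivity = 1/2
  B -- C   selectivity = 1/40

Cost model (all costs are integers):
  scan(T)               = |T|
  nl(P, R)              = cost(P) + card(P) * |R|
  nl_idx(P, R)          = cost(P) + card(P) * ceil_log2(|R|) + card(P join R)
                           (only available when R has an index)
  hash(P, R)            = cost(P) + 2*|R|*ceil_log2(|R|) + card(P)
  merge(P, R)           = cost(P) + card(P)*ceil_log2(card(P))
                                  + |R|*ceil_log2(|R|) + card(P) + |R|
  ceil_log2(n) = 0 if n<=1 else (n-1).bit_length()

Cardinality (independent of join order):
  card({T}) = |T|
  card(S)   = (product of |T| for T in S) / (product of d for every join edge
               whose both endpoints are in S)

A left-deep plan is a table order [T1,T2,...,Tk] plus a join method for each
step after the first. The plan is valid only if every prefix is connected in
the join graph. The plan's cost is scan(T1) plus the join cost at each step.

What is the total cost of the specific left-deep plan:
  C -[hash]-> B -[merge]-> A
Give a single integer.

step 1: scan C: cost=60, card=60
step 2: join B via hash
    card(P join B) = 60*40/(40) = 60
    cost = 60 + 2*40*6 + 60 = 600
step 3: join A via merge
    card(P join A) = 60*300/(2) = 9000
    cost = 600 + 60*6 + 300*9 + 60 + 300 = 4020

4020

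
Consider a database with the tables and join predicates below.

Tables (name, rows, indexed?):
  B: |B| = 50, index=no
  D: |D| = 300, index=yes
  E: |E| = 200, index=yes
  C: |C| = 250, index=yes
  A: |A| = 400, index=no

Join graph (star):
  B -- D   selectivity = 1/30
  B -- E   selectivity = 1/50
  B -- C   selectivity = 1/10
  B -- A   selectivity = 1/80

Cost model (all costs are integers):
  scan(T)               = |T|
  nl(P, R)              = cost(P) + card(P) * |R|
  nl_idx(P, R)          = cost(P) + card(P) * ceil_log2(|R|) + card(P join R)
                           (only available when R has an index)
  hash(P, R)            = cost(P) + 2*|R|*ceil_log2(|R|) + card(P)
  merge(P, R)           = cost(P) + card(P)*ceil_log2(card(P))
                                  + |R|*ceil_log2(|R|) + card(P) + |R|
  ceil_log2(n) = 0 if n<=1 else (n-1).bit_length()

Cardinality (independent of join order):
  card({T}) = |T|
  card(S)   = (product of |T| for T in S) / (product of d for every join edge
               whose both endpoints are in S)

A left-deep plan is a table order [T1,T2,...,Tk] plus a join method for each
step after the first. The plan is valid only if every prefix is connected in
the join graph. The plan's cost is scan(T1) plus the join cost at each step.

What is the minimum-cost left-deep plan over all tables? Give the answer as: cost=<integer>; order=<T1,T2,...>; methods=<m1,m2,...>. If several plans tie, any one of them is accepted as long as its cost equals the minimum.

Selinger DP (subsets sized 1..n):
  {B}: scan cost=50, card=50
  {D}: scan cost=300, card=300
  {E}: scan cost=200, card=200
  {C}: scan cost=250, card=250
  {A}: scan cost=400, card=400
  {BD}: card=500; try (D,nl_idx)→1000, (B,hash)→1200, (D,merge)→3400, (B,merge)→3650, (D,hash)→5500, (D,nl)→15050 …(+1); best=1000 via (D,nl_idx)
  {BE}: card=200; try (E,nl_idx)→650, (B,hash)→1000, (E,merge)→2200, (B,merge)→2350, (E,hash)→3300, (E,nl)→10050 …(+1); best=650 via (E,nl_idx)
  {BC}: card=1250; try (B,hash)→1100, (C,nl_idx)→1700, (C,merge)→2650, (B,merge)→2850, (C,hash)→4100, (C,nl)→12550 …(+1); best=1100 via (B,hash)
  {AB}: card=250; try (B,hash)→1400, (A,merge)→4400, (B,merge)→4750, (A,hash)→7300, (A,nl)→20050, (B,nl)→20400; best=1400 via (B,hash)
  {BDE}: card=2000; try (D,nl_idx)→4450, (E,hash)→4700, (D,merge)→5450, (D,hash)→6250, (E,nl_idx)→7000, (E,merge)→7800 …(+2); best=4450 via (D,nl_idx)
  {BCD}: card=12500; try (C,hash)→5500, (D,hash)→7750, (C,merge)→8250, (C,nl_idx)→17500, (D,merge)→19100, (D,nl_idx)→24850 …(+2); best=5500 via (C,hash)
  {ABD}: card=2500; try (D,nl_idx)→6150, (D,merge)→6650, (D,hash)→7050, (A,hash)→8700, (A,merge)→10000, (D,nl)→76400 …(+1); best=6150 via (D,nl_idx)
  {BCE}: card=5000; try (C,merge)→4700, (C,hash)→4850, (E,hash)→5550, (C,nl_idx)→7250, (E,nl_idx)→16100, (E,merge)→17900 …(+2); best=4700 via (C,merge)
  {ABE}: card=1000; try (E,nl_idx)→4400, (E,hash)→4850, (E,merge)→5450, (A,merge)→6450, (A,hash)→8050, (E,nl)→51400 …(+1); best=4400 via (E,nl_idx)
  {ABC}: card=6250; try (C,hash)→5650, (C,merge)→5900, (A,hash)→9550, (C,nl_idx)→9650, (A,merge)→20100, (C,nl)→63900 …(+1); best=5650 via (C,hash)
  {BCDE}: card=50000; try (C,hash)→10450, (D,hash)→15100, (E,hash)→21200, (C,merge)→30700, (C,nl_idx)→70450, (D,merge)→77700 …(+6); best=10450 via (C,hash)
  {ABDE}: card=10000; try (D,hash)→10800, (E,hash)→11850, (A,hash)→13650, (D,merge)→18400, (D,nl_idx)→23400, (A,merge)→32450 …(+5); best=10800 via (D,hash)
  {ABCD}: card=62500; try (C,hash)→12650, (D,hash)→17300, (A,hash)→25200, (C,merge)→40900, (C,nl_idx)→88650, (D,merge)→96150 …(+5); best=12650 via (C,hash)
  {ABCE}: card=25000; try (C,hash)→9400, (E,hash)→15100, (A,hash)→16900, (C,merge)→17650, (C,nl_idx)→37400, (A,merge)→78700 …(+5); best=9400 via (C,hash)
  {ABCDE}: card=250000; try (C,hash)→24800, (D,hash)→39800, (A,hash)→67650, (E,hash)→78350, (C,merge)→163050, (C,nl_idx)→340800 …(+9); best=24800 via (C,hash)

cost=24800; order=A,B,E,D,C; methods=hash,nl_idx,hash,hash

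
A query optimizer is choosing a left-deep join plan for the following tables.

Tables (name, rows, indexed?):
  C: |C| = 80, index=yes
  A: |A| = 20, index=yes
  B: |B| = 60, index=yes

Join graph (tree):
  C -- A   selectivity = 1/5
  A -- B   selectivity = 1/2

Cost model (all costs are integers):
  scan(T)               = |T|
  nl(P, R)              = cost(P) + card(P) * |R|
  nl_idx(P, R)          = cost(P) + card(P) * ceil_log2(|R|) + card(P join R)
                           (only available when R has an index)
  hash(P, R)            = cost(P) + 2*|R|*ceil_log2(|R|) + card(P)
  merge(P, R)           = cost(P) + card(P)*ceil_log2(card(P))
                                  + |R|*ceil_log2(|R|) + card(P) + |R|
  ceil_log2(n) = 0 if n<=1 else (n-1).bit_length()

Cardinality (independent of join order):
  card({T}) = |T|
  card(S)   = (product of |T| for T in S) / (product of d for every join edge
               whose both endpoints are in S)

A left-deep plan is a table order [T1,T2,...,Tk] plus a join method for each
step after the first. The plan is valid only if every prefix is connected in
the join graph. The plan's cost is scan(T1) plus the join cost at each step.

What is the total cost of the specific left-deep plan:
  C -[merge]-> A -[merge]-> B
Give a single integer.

step 1: scan C: cost=80, card=80
step 2: join A via merge
    card(P join A) = 80*20/(5) = 320
    cost = 80 + 80*7 + 20*5 + 80 + 20 = 840
step 3: join B via merge
    card(P join B) = 320*60/(2) = 9600
    cost = 840 + 320*9 + 60*6 + 320 + 60 = 4460

4460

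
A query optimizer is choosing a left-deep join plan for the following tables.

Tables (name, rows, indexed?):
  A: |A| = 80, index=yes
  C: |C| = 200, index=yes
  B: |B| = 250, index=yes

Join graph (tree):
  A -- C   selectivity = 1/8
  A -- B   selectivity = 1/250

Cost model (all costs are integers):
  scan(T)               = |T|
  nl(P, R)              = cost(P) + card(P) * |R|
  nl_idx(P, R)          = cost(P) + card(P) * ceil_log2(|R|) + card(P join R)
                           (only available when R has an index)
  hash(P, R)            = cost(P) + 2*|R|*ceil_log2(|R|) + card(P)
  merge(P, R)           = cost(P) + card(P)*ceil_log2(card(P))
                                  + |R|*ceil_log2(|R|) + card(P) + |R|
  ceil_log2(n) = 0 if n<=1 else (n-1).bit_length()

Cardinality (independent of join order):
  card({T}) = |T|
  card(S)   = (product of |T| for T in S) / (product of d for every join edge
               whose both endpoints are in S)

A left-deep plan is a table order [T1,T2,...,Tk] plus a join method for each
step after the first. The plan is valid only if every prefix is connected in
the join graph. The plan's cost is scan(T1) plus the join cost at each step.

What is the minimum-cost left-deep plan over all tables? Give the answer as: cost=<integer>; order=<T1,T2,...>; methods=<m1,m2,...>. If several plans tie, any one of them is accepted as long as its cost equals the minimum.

cost=3240; order=A,B,C; methods=nl_idx,merge

Selinger DP (subsets sized 1..n):
  {A}: scan cost=80, card=80
  {C}: scan cost=200, card=200
  {B}: scan cost=250, card=250
  {AC}: card=2000; try (A,hash)→1520, (C,merge)→2520, (A,merge)→2640, (C,nl_idx)→2720, (C,hash)→3360, (A,nl_idx)→3600 …(+2); best=1520 via (A,hash)
  {AB}: card=80; try (B,nl_idx)→800, (A,hash)→1620, (A,nl_idx)→2080, (B,merge)→2970, (A,merge)→3140, (B,hash)→4160 …(+2); best=800 via (B,nl_idx)
  {ABC}: card=2000; try (C,merge)→3240, (C,nl_idx)→3440, (C,hash)→4080, (B,hash)→7520, (C,nl)→16800, (B,nl_idx)→19520 …(+2); best=3240 via (C,merge)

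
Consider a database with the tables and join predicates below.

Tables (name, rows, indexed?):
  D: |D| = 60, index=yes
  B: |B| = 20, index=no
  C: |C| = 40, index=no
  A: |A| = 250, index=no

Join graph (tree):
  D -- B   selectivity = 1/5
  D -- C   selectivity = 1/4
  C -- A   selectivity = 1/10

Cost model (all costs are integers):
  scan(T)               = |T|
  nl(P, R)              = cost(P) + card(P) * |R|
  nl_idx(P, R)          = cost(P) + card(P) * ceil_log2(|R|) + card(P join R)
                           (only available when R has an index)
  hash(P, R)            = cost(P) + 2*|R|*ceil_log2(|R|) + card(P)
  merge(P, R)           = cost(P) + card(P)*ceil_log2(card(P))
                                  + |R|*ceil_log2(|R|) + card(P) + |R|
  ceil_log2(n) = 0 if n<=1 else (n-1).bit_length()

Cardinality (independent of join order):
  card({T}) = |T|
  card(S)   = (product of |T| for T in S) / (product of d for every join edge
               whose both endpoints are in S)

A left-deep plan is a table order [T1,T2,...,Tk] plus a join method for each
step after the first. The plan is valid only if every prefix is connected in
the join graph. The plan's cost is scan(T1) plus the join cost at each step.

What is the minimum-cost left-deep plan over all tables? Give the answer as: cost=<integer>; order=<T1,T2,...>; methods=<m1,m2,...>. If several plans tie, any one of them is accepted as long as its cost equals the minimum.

cost=7440; order=D,B,C,A; methods=hash,hash,hash

Selinger DP (subsets sized 1..n):
  {D}: scan cost=60, card=60
  {B}: scan cost=20, card=20
  {C}: scan cost=40, card=40
  {A}: scan cost=250, card=250
  {BD}: card=240; try (B,hash)→320, (D,nl_idx)→380, (D,merge)→560, (B,merge)→600, (D,hash)→760, (D,nl)→1220 …(+1); best=320 via (B,hash)
  {CD}: card=600; try (C,hash)→600, (D,merge)→740, (C,merge)→760, (D,hash)→800, (D,nl_idx)→880, (D,nl)→2440 …(+1); best=600 via (C,hash)
  {AC}: card=1000; try (C,hash)→980, (A,merge)→2570, (C,merge)→2780, (A,hash)→4080, (A,nl)→10040, (C,nl)→10250; best=980 via (C,hash)
  {BCD}: card=2400; try (C,hash)→1040, (B,hash)→1400, (C,merge)→2760, (B,merge)→7320, (C,nl)→9920, (B,nl)→12600; best=1040 via (C,hash)
  {ACD}: card=15000; try (D,hash)→2700, (A,hash)→5200, (A,merge)→9450, (D,merge)→12400, (D,nl_idx)→21980, (D,nl)→60980 …(+1); best=2700 via (D,hash)
  {ABCD}: card=60000; try (A,hash)→7440, (B,hash)→17900, (A,merge)→34490, (B,merge)→227820, (B,nl)→302700, (A,nl)→601040; best=7440 via (A,hash)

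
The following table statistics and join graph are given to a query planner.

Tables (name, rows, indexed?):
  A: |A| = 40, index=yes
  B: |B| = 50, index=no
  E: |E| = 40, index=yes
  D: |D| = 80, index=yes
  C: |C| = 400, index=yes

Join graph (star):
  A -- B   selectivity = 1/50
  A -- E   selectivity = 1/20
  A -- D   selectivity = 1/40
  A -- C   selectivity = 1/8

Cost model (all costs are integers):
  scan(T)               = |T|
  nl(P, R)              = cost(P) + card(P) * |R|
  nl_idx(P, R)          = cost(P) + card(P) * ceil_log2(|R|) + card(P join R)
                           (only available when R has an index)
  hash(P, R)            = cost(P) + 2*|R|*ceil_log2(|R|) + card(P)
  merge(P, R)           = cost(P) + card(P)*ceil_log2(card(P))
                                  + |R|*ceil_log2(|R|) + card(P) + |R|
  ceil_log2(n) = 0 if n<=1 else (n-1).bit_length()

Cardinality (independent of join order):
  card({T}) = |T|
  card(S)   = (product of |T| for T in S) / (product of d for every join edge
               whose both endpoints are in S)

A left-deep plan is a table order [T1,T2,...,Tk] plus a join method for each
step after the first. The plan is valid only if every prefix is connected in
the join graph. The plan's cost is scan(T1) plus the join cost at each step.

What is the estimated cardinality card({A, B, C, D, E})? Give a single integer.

8000

Tables in S: A(40), B(50), C(400), D(80), E(40)
Edges inside S: A-B(d=50), A-E(d=20), A-D(d=40), A-C(d=8)
numerator = 40 * 50 * 400 * 80 * 40 = 2560000000
denominator = 50 * 20 * 40 * 8 = 320000
card(S) = 2560000000 / 320000 = 8000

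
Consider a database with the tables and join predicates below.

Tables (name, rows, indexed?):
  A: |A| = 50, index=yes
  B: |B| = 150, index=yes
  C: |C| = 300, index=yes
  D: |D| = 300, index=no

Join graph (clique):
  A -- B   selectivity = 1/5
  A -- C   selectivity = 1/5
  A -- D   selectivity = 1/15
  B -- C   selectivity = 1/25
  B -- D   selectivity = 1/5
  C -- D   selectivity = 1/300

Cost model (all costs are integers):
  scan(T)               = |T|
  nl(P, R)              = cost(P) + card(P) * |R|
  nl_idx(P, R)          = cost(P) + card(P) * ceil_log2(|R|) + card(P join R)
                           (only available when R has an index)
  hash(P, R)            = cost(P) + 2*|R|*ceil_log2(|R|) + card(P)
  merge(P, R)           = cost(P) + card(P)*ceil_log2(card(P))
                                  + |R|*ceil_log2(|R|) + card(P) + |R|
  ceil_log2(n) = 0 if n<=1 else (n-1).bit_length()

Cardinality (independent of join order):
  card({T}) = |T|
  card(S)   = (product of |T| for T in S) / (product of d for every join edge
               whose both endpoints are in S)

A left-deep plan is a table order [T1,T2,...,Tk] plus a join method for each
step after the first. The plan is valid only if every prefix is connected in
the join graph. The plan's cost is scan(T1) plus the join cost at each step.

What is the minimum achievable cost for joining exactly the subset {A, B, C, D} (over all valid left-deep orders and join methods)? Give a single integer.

5848

Selinger DP over subsets of {A,B,C,D}:
  {A}: scan cost=50, card=50
  {B}: scan cost=150, card=150
  {C}: scan cost=300, card=300
  {D}: scan cost=300, card=300
  {AB}: card=1500; try (A,hash)→900, (B,merge)→1750, (A,merge)→1850, (B,nl_idx)→1950, (B,hash)→2500, (A,nl_idx)→2550 …(+2); best=900 via (A,hash)
  {AC}: card=3000; try (A,hash)→1200, (C,merge)→3400, (C,nl_idx)→3500, (A,merge)→3650, (A,nl_idx)→5100, (C,hash)→5500 …(+2); best=1200 via (A,hash)
  {AD}: card=1000; try (A,hash)→1200, (A,nl_idx)→3100, (D,merge)→3400, (A,merge)→3650, (D,hash)→5500, (D,nl)→15050 …(+1); best=1200 via (A,hash)
  {BC}: card=1800; try (B,hash)→3000, (C,nl_idx)→3300, (C,merge)→4500, (B,nl_idx)→4500, (B,merge)→4650, (C,hash)→5700 …(+2); best=3000 via (B,hash)
  {BD}: card=9000; try (B,hash)→3000, (D,merge)→4500, (B,merge)→4650, (D,hash)→5700, (B,nl_idx)→11700, (D,nl)→45150 …(+1); best=3000 via (B,hash)
  {CD}: card=300; try (C,nl_idx)→3300, (D,hash)→6000, (C,hash)→6000, (D,merge)→6300, (C,merge)→6300, (D,nl)→90300 …(+1); best=3300 via (C,nl_idx)
  {ABC}: card=3600; try (A,hash)→5400, (B,hash)→6600, (C,hash)→7800, (A,nl_idx)→17400, (C,nl_idx)→18000, (C,merge)→21900 …(+6); best=5400 via (A,hash)
  {ABD}: card=6000; try (B,hash)→4600, (D,hash)→7800, (A,hash)→12600, (B,merge)→13550, (B,nl_idx)→15200, (D,merge)→21900 …(+5); best=4600 via (B,hash)
  {ACD}: card=200; try (A,hash)→4200, (A,nl_idx)→5300, (A,merge)→6650, (C,hash)→7600, (D,hash)→9600, (C,nl_idx)→10400 …(+5); best=4200 via (A,hash)
  {BCD}: card=360; try (B,hash)→6000, (B,nl_idx)→6060, (B,merge)→7650, (D,hash)→10200, (C,hash)→17400, (D,merge)→27600 …(+5); best=6000 via (B,hash)
  {ABCD}: card=48; try (B,nl_idx)→5848, (B,hash)→6800, (A,hash)→6960, (B,merge)→7350, (A,nl_idx)→8208, (A,merge)→9950 …(+9); best=5848 via (B,nl_idx)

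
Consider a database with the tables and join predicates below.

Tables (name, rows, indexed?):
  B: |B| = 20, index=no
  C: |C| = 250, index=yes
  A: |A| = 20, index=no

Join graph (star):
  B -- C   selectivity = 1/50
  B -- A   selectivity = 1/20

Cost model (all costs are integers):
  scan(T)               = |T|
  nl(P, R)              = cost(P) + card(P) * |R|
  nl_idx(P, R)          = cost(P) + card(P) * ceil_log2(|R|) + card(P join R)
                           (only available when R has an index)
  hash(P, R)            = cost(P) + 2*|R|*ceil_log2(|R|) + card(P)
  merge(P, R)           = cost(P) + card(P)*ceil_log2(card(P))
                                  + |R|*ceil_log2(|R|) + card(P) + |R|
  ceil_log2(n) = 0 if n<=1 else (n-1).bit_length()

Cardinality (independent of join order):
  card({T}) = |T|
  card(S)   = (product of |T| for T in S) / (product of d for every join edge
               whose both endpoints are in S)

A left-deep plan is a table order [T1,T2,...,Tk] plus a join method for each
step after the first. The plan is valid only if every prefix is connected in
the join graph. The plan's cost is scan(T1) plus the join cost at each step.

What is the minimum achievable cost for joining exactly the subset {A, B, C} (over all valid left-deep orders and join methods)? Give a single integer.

500

Selinger DP over subsets of {A,B,C}:
  {B}: scan cost=20, card=20
  {C}: scan cost=250, card=250
  {A}: scan cost=20, card=20
  {BC}: card=100; try (C,nl_idx)→280, (B,hash)→700, (C,merge)→2390, (B,merge)→2620, (C,hash)→4040, (C,nl)→5020 …(+1); best=280 via (C,nl_idx)
  {AB}: card=20; try (B,hash)→240, (A,hash)→240, (B,merge)→260, (A,merge)→260, (B,nl)→420, (A,nl)→420; best=240 via (B,hash)
  {ABC}: card=100; try (C,nl_idx)→500, (A,hash)→580, (A,merge)→1200, (A,nl)→2280, (C,merge)→2610, (C,hash)→4260 …(+1); best=500 via (C,nl_idx)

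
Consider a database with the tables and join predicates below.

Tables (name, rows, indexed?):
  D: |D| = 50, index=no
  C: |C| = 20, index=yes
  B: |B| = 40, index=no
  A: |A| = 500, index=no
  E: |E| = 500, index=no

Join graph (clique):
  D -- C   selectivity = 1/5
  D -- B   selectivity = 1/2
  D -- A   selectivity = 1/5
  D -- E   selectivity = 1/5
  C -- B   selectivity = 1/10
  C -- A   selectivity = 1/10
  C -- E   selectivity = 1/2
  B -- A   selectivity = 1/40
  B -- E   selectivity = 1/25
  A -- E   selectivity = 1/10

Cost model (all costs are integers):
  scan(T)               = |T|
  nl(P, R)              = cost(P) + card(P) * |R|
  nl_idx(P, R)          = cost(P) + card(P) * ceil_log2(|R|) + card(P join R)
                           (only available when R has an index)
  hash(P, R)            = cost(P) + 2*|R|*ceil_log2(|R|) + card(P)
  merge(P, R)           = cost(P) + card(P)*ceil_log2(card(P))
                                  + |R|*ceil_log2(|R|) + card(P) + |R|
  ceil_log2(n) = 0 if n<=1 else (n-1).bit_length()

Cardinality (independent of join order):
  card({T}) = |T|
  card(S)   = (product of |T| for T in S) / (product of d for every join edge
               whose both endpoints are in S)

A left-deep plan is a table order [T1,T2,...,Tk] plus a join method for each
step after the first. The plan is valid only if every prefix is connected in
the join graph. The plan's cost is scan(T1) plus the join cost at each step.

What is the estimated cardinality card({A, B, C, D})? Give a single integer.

100

Tables in S: A(500), B(40), C(20), D(50)
Edges inside S: D-C(d=5), D-B(d=2), D-A(d=5), C-B(d=10), C-A(d=10), B-A(d=40)
numerator = 500 * 40 * 20 * 50 = 20000000
denominator = 5 * 2 * 5 * 10 * 10 * 40 = 200000
card(S) = 20000000 / 200000 = 100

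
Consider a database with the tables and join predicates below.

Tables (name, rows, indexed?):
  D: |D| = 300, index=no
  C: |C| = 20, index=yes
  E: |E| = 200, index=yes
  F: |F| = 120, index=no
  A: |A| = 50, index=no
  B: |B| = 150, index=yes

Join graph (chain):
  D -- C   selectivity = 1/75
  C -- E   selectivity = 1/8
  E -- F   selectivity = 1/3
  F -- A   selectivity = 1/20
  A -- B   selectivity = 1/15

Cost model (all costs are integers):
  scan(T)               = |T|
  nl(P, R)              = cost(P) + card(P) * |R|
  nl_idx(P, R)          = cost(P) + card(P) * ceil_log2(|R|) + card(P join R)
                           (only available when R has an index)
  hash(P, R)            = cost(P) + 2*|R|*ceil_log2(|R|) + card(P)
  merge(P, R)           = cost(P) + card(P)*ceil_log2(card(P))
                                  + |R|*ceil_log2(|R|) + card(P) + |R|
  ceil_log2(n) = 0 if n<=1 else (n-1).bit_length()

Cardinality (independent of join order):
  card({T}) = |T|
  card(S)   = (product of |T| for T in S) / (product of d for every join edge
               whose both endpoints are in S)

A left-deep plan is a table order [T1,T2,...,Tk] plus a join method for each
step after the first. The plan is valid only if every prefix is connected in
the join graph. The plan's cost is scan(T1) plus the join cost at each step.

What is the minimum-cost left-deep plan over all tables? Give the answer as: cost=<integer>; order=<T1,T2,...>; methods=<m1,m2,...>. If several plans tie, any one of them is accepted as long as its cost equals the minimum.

Selinger DP (subsets sized 1..n):
  {D}: scan cost=300, card=300
  {C}: scan cost=20, card=20
  {E}: scan cost=200, card=200
  {F}: scan cost=120, card=120
  {A}: scan cost=50, card=50
  {B}: scan cost=150, card=150
  {CD}: card=80; try (C,hash)→800, (C,nl_idx)→1880, (D,merge)→3140, (C,merge)→3420, (D,hash)→5440, (D,nl)→6020 …(+1); best=800 via (C,hash)
  {CE}: card=500; try (C,hash)→600, (E,nl_idx)→680, (C,nl_idx)→1700, (E,merge)→1940, (C,merge)→2120, (E,hash)→3240 …(+2); best=600 via (C,hash)
  {EF}: card=8000; try (F,hash)→2080, (E,merge)→2880, (F,merge)→2960, (E,hash)→3440, (E,nl_idx)→9080, (E,nl)→24120 …(+1); best=2080 via (F,hash)
  {AF}: card=300; try (A,hash)→840, (F,merge)→1360, (A,merge)→1430, (F,hash)→1780, (F,nl)→6050, (A,nl)→6120; best=840 via (A,hash)
  {AB}: card=500; try (A,hash)→900, (B,nl_idx)→950, (B,merge)→1750, (A,merge)→1850, (B,hash)→2500, (B,nl)→7550 …(+1); best=900 via (A,hash)
  {CDE}: card=2000; try (E,merge)→3240, (E,nl_idx)→3440, (E,hash)→4080, (D,hash)→6500, (D,merge)→8600, (E,nl)→16800 …(+1); best=3240 via (E,merge)
  {CEF}: card=20000; try (F,hash)→2780, (F,merge)→6560, (C,hash)→10280, (F,nl)→60600, (C,nl_idx)→62080, (C,merge)→114200 …(+1); best=2780 via (F,hash)
  {AEF}: card=20000; try (E,hash)→4340, (E,merge)→5640, (A,hash)→10680, (E,nl_idx)→23240, (E,nl)→60840, (A,merge)→114430 …(+1); best=4340 via (E,hash)
  {ABF}: card=3000; try (F,hash)→3080, (B,hash)→3540, (B,merge)→5190, (B,nl_idx)→6240, (F,merge)→6860, (B,nl)→45840 …(+1); best=3080 via (F,hash)
  {CDEF}: card=80000; try (F,hash)→6920, (D,hash)→28180, (F,merge)→28200, (F,nl)→243240, (D,merge)→325780, (D,nl)→6002780; best=6920 via (F,hash)
  {ACEF}: card=50000; try (A,hash)→23380, (C,hash)→24540, (C,nl_idx)→154340, (A,merge)→323130, (C,merge)→324460, (C,nl)→404340 …(+1); best=23380 via (A,hash)
  {ABEF}: card=200000; try (E,hash)→9280, (B,hash)→26740, (E,merge)→43880, (E,nl_idx)→227080, (B,merge)→325690, (B,nl_idx)→364340 …(+2); best=9280 via (E,hash)
  {ACDEF}: card=200000; try (D,hash)→78780, (A,hash)→87520, (D,merge)→876380, (A,merge)→1447270, (A,nl)→4006920, (D,nl)→15023380; best=78780 via (D,hash)
  {ABCEF}: card=500000; try (B,hash)→75780, (C,hash)→209480, (B,merge)→874730, (B,nl_idx)→923380, (C,nl_idx)→1509280, (C,merge)→3809400 …(+2); best=75780 via (B,hash)
  {ABCDEF}: card=2000000; try (B,hash)→281180, (D,hash)→581180, (B,nl_idx)→3678780, (B,merge)→3880130, (D,merge)→10078780, (B,nl)→30078780 …(+1); best=281180 via (B,hash)

cost=281180; order=E,C,F,A,D,B; methods=hash,hash,hash,hash,hash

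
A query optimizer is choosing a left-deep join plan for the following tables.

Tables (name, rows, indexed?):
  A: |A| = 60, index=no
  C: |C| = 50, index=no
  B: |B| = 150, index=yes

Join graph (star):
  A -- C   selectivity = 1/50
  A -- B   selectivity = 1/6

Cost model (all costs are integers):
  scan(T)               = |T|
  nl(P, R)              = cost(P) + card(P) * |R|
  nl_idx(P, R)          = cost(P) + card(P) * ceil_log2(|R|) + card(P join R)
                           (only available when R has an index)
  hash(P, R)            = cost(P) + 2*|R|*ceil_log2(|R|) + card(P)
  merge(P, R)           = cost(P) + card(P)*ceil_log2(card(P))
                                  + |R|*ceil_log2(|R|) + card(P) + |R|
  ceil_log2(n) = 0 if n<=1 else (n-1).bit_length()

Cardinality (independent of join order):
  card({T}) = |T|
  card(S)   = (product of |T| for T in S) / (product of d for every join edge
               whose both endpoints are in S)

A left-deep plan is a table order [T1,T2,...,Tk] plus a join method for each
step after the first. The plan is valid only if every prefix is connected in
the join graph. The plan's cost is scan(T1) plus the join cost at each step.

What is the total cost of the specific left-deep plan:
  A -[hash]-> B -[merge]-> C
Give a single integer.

20870

step 1: scan A: cost=60, card=60
step 2: join B via hash
    card(P join B) = 60*150/(6) = 1500
    cost = 60 + 2*150*8 + 60 = 2520
step 3: join C via merge
    card(P join C) = 1500*50/(50) = 1500
    cost = 2520 + 1500*11 + 50*6 + 1500 + 50 = 20870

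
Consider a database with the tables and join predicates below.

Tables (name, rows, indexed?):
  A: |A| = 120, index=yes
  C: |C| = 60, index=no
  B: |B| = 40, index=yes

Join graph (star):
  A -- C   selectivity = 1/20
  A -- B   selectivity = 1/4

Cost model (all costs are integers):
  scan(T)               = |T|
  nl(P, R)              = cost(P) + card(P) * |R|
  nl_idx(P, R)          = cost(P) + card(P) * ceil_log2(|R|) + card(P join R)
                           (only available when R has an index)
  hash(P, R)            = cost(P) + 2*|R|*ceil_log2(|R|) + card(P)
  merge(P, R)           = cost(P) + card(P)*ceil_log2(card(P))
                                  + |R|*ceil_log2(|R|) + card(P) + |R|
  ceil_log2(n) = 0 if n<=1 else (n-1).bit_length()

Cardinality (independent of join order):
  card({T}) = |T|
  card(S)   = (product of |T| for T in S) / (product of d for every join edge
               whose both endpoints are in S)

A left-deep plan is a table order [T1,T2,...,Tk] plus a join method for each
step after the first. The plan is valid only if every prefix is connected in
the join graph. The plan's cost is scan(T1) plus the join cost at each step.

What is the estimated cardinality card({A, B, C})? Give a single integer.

Tables in S: A(120), B(40), C(60)
Edges inside S: A-C(d=20), A-B(d=4)
numerator = 120 * 40 * 60 = 288000
denominator = 20 * 4 = 80
card(S) = 288000 / 80 = 3600

3600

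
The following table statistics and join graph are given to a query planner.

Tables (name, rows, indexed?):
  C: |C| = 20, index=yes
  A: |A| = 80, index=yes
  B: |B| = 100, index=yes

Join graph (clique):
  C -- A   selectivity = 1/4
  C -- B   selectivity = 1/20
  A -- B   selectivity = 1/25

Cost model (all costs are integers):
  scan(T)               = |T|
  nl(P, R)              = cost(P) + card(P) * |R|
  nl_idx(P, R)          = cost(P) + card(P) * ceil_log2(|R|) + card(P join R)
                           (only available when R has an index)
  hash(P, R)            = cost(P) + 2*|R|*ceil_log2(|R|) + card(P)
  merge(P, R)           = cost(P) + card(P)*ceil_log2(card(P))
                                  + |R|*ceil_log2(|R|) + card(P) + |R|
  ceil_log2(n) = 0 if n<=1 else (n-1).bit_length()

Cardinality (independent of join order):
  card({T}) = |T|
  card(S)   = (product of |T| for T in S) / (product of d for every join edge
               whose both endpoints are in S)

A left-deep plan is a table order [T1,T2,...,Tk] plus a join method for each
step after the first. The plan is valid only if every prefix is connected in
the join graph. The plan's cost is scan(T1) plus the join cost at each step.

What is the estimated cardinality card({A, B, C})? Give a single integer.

80

Tables in S: A(80), B(100), C(20)
Edges inside S: C-A(d=4), C-B(d=20), A-B(d=25)
numerator = 80 * 100 * 20 = 160000
denominator = 4 * 20 * 25 = 2000
card(S) = 160000 / 2000 = 80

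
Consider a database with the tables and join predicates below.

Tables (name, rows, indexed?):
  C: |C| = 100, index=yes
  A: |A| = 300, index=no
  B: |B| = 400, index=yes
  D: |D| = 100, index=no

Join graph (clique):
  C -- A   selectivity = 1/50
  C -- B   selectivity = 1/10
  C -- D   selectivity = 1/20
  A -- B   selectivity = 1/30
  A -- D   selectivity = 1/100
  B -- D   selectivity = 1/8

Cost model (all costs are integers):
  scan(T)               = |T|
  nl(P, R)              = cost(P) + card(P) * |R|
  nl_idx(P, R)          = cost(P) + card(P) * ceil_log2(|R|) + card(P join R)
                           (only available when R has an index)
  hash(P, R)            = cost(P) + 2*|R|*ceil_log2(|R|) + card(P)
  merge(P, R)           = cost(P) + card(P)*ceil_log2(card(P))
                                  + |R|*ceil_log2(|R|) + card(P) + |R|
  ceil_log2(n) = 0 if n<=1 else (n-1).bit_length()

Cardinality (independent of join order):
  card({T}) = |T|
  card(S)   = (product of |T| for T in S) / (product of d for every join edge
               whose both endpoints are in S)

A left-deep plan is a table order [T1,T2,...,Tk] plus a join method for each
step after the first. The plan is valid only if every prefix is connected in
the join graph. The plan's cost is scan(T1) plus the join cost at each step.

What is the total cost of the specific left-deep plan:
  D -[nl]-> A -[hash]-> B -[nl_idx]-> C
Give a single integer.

41105

step 1: scan D: cost=100, card=100
step 2: join A via nl
    card(P join A) = 100*300/(100) = 300
    cost = 100 + 100*300 = 30100
step 3: join B via hash
    card(P join B) = 300*400/(30*8) = 500
    cost = 30100 + 2*400*9 + 300 = 37600
step 4: join C via nl_idx
    card(P join C) = 500*100/(50*10*20) = 5
    cost = 37600 + 500*7 + 5 = 41105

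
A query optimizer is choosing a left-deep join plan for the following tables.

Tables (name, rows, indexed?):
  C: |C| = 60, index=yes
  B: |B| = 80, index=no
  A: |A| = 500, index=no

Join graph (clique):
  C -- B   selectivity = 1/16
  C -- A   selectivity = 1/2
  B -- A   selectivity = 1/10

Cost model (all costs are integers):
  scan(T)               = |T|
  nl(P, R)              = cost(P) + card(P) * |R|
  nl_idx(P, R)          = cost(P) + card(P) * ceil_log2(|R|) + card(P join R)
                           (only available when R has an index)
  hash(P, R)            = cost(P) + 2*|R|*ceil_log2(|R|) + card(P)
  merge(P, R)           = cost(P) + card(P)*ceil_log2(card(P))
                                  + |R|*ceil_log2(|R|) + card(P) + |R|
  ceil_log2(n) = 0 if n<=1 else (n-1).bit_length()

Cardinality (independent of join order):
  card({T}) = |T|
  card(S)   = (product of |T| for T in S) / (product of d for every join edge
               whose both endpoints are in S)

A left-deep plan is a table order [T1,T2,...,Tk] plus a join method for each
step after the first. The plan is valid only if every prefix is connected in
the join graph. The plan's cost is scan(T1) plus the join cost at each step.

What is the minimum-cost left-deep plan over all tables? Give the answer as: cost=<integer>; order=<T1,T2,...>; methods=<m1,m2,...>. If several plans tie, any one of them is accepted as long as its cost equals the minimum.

cost=6840; order=A,B,C; methods=hash,hash

Selinger DP (subsets sized 1..n):
  {C}: scan cost=60, card=60
  {B}: scan cost=80, card=80
  {A}: scan cost=500, card=500
  {BC}: card=300; try (C,nl_idx)→860, (C,hash)→880, (B,merge)→1120, (C,merge)→1140, (B,hash)→1240, (B,nl)→4860 …(+1); best=860 via (C,nl_idx)
  {AC}: card=15000; try (C,hash)→1720, (A,merge)→5480, (C,merge)→5920, (A,hash)→9120, (C,nl_idx)→18500, (A,nl)→30060 …(+1); best=1720 via (C,hash)
  {AB}: card=4000; try (B,hash)→2120, (A,merge)→5720, (B,merge)→6140, (A,hash)→9160, (A,nl)→40080, (B,nl)→40500; best=2120 via (B,hash)
  {ABC}: card=7500; try (C,hash)→6840, (A,merge)→8860, (A,hash)→10160, (B,hash)→17840, (C,nl_idx)→33620, (C,merge)→54540 …(+4); best=6840 via (C,hash)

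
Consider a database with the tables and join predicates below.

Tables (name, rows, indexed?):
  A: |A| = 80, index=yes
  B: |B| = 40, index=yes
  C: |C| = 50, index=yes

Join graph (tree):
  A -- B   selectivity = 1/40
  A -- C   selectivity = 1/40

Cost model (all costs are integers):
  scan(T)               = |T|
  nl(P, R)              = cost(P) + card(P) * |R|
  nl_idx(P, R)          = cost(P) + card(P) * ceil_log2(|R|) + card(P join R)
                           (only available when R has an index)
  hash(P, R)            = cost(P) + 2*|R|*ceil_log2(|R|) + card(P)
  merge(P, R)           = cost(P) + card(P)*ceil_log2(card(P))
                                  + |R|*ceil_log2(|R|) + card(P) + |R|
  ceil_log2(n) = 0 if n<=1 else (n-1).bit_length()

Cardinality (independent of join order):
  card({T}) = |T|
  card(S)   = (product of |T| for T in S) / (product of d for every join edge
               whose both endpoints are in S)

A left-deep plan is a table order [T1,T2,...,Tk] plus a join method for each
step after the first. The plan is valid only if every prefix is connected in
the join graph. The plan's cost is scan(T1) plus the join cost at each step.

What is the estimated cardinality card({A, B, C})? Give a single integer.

Tables in S: A(80), B(40), C(50)
Edges inside S: A-B(d=40), A-C(d=40)
numerator = 80 * 40 * 50 = 160000
denominator = 40 * 40 = 1600
card(S) = 160000 / 1600 = 100

100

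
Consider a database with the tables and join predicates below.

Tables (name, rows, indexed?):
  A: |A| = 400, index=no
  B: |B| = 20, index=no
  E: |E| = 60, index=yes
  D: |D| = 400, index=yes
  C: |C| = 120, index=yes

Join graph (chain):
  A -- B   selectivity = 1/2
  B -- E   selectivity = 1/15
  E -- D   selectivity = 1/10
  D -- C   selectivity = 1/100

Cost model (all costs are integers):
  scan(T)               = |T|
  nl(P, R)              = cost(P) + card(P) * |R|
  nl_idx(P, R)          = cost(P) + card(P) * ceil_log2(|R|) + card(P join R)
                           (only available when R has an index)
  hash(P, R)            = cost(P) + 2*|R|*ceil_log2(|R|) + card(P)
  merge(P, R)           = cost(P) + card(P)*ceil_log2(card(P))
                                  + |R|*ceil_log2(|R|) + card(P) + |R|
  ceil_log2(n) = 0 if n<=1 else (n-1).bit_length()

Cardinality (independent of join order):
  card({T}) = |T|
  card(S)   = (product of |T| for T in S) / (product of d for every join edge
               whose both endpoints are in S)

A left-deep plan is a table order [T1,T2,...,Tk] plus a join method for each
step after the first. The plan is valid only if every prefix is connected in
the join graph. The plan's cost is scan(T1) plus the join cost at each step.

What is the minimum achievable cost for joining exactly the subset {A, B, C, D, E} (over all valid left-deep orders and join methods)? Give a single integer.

17000

Selinger DP over subsets of {A,B,C,D,E}:
  {A}: scan cost=400, card=400
  {B}: scan cost=20, card=20
  {E}: scan cost=60, card=60
  {D}: scan cost=400, card=400
  {C}: scan cost=120, card=120
  {AB}: card=4000; try (B,hash)→1000, (A,merge)→4140, (B,merge)→4520, (A,hash)→7240, (A,nl)→8020, (B,nl)→8400; best=1000 via (B,hash)
  {BE}: card=80; try (E,nl_idx)→220, (B,hash)→320, (E,merge)→560, (B,merge)→600, (E,hash)→760, (E,nl)→1220 …(+1); best=220 via (E,nl_idx)
  {DE}: card=2400; try (E,hash)→1520, (D,nl_idx)→3000, (D,merge)→4480, (E,merge)→4820, (E,nl_idx)→5200, (D,hash)→7320 …(+2); best=1520 via (E,hash)
  {CD}: card=480; try (D,nl_idx)→1680, (C,hash)→2480, (C,nl_idx)→3680, (D,merge)→5080, (C,merge)→5360, (D,hash)→7440 …(+2); best=1680 via (D,nl_idx)
  {ABE}: card=16000; try (A,merge)→4860, (E,hash)→5720, (A,hash)→7500, (A,nl)→32220, (E,nl_idx)→41000, (E,merge)→53420 …(+1); best=4860 via (A,merge)
  {BDE}: card=3200; try (B,hash)→4120, (D,nl_idx)→4140, (D,merge)→4860, (D,hash)→7500, (D,nl)→32220, (B,merge)→32840 …(+1); best=4120 via (B,hash)
  {CDE}: card=2880; try (E,hash)→2880, (C,hash)→5600, (E,merge)→6900, (E,nl_idx)→7440, (C,nl_idx)→21200, (E,nl)→30480 …(+2); best=2880 via (E,hash)
  {ABDE}: card=640000; try (A,hash)→14520, (D,hash)→28060, (A,merge)→49720, (D,merge)→248860, (D,nl_idx)→788860, (A,nl)→1284120 …(+1); best=14520 via (A,hash)
  {BCDE}: card=3840; try (B,hash)→5960, (C,hash)→9000, (C,nl_idx)→30360, (B,merge)→40440, (C,merge)→46680, (B,nl)→60480 …(+1); best=5960 via (B,hash)
  {ABCDE}: card=768000; try (A,hash)→17000, (A,merge)→59880, (C,hash)→656200, (A,nl)→1541960, (C,nl_idx)→5262520, (C,merge)→13455480 …(+1); best=17000 via (A,hash)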